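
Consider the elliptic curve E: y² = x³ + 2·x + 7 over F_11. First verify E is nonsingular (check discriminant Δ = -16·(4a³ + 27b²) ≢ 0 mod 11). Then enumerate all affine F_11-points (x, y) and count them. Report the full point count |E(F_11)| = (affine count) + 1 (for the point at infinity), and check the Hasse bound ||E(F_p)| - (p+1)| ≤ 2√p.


Affine points = {(6, 2), (6, 9), (7, 1), (7, 10), (10, 2), (10, 9)}; affine count = 6; |E(F_11)| = 7.

Discriminant check: Δ ∝ 4a³ + 27b² = 4·2³ + 27·7² = 4·8 + 27·49 ≡ 2 (mod 11). Nonzero ⇒ E is nonsingular.
For each x ∈ F_11, compute rhs = x³ + 2·x + 7 mod 11, then count y ∈ F_11 with y² ≡ rhs.
  x = 0: rhs = 7, matching y values: none (0 points).
  x = 1: rhs = 10, matching y values: none (0 points).
  x = 2: rhs = 8, matching y values: none (0 points).
  x = 3: rhs = 7, matching y values: none (0 points).
  x = 4: rhs = 2, matching y values: none (0 points).
  x = 5: rhs = 10, matching y values: none (0 points).
  x = 6: rhs = 4, matching y values: 2, 9 (2 points).
  x = 7: rhs = 1, matching y values: 1, 10 (2 points).
  x = 8: rhs = 7, matching y values: none (0 points).
  x = 9: rhs = 6, matching y values: none (0 points).
  x = 10: rhs = 4, matching y values: 2, 9 (2 points).
Total affine count: 6.
Full point count |E(F_11)| = 6 + 1 = 7.
Hasse bound: |7 − (11+1)| = |-5| = 5 ≤ 2√11 ≈ 6.6332 ✓.


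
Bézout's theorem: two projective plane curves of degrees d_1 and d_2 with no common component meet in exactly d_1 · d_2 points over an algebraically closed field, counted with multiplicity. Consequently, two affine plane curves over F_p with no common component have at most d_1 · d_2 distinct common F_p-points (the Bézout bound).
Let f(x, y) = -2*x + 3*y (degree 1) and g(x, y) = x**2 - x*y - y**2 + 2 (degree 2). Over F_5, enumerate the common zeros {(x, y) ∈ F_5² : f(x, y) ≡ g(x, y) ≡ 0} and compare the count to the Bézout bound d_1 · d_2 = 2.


Common zeros: ∅; count = 0; Bézout bound = 2.

deg(f) = 1, deg(g) = 2, so Bézout bound = 2.
Scan x ∈ F_5. For each x, list the y ∈ F_5 with f(x, y) ≡ 0 and those with g(x, y) ≡ 0 (mod 5); the common zeros in that column are the intersection.
  x = 0: f ≡ 0 at y ∈ {0}; g ≡ 0 at y ∈ ∅; common: ∅.
  x = 1: f ≡ 0 at y ∈ {4}; g ≡ 0 at y ∈ ∅; common: ∅.
  x = 2: f ≡ 0 at y ∈ {3}; g ≡ 0 at y ∈ ∅; common: ∅.
  x = 3: f ≡ 0 at y ∈ {2}; g ≡ 0 at y ∈ ∅; common: ∅.
  x = 4: f ≡ 0 at y ∈ {1}; g ≡ 0 at y ∈ ∅; common: ∅.
Collecting: common zeros = ∅, so the count is 0.
Comparison with the Bézout bound: 0 ≤ 2 = deg(f)·deg(g), as expected for curves with no common component (the affine F_5-count falls short of the bound because intersections may lie at infinity, over extension fields, or carry multiplicity).


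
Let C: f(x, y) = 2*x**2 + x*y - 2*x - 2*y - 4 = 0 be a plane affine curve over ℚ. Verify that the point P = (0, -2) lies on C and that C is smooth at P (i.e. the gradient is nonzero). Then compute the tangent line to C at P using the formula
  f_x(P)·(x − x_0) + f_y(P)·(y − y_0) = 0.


Tangent line at P: -4*x - 2*y - 4 = 0.

Step 1: f(0, -2) = 0, so P lies on C.
Step 2: partial derivatives
  f_x(x, y) = 4*x + y - 2, f_y(x, y) = x - 2.
  f_x(P) = -4, f_y(P) = -2 (gradient nonzero, so P is smooth).
Step 3: tangent line at P: -4·(x − 0) + -2·(y − -2) = 0.
Expanding: -4*x - 2*y - 4 = 0.


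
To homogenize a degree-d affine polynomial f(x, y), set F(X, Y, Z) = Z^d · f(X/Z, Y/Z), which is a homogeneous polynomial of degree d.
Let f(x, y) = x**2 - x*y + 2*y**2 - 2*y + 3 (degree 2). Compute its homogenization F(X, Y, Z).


F(X, Y, Z) = X**2 - X*Y + 2*Y**2 - 2*Y*Z + 3*Z**2

deg(f) = 2.
Substitute x = X/Z, y = Y/Z into f, then multiply by Z^2.
  monomial 1·x^2·y^0 ↦ 1·X^2·Y^0·Z^0.
  monomial -1·x^1·y^1 ↦ -1·X^1·Y^1·Z^0.
  monomial 2·x^0·y^2 ↦ 2·X^0·Y^2·Z^0.
  monomial -2·x^0·y^1 ↦ -2·X^0·Y^1·Z^1.
  monomial 3·x^0·y^0 ↦ 3·X^0·Y^0·Z^2.
Collecting: F(X, Y, Z) = X**2 - X*Y + 2*Y**2 - 2*Y*Z + 3*Z**2.


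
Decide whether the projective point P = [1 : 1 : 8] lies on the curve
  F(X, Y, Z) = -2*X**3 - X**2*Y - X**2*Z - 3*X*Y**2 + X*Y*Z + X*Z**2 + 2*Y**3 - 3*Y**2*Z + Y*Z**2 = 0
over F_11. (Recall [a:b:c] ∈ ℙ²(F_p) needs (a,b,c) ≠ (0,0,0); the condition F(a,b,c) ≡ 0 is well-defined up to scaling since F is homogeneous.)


F(1,1,8) ≡ 1 (mod 11); P is NOT on the curve.

Evaluate F(1, 1, 8) term-by-term (mod 11).
  -2*X**3 ↦ -2·1·1·1 = -2
  -X**2*Y ↦ -1·1·1·1 = -1
  -X**2*Z ↦ -1·1·1·8 = -8
  -3*X*Y**2 ↦ -3·1·1·1 = -3
  X*Y*Z ↦ 1·1·1·8 = 8
  X*Z**2 ↦ 1·1·1·64 = 64
  2*Y**3 ↦ 2·1·1·1 = 2
  -3*Y**2*Z ↦ -3·1·1·8 = -24
  Y*Z**2 ↦ 1·1·1·64 = 64
Sum: F(1, 1, 8) = (-2) + (-1) + (-8) + (-3) + (8) + (64) + (2) + (-24) + (64) = 100.
Reducing mod 11: 100 ≡ 1 (mod 11).
Since F(a, b, c) ≡ 1 ≠ 0 (mod 11), P does NOT lie on the curve.


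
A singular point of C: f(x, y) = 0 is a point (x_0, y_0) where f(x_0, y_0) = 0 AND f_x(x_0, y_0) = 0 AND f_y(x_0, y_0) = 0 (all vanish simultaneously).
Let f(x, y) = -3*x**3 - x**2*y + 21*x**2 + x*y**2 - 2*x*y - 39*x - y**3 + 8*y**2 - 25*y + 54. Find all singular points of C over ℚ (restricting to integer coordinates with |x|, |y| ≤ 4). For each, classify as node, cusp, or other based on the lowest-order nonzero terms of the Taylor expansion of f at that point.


Singular points: {(2, 3)}; classification: cusp.

Compute partial derivatives:
  f_x = -9*x**2 - 2*x*y + 42*x + y**2 - 2*y - 39.
  f_y = -x**2 + 2*x*y - 2*x - 3*y**2 + 16*y - 25.
Scan x_0 ∈ {−4, ..., 4}. For each x_0, f_y(x_0, y) is a polynomial in y; find its integer roots y ∈ {−4, ..., 4}, then test f_x and f at those candidates.
  x = -4: f_y(-4, y) = -3*y**2 + 8*y - 33; no integer root y with |y| ≤ 4.
  x = -3: f_y(-3, y) = -3*y**2 + 10*y - 28; no integer root y with |y| ≤ 4.
  x = -2: f_y(-2, y) = -3*y**2 + 12*y - 25; no integer root y with |y| ≤ 4.
  x = -1: f_y(-1, y) = -3*y**2 + 14*y - 24; no integer root y with |y| ≤ 4.
  x = 0: f_y(0, y) = -3*y**2 + 16*y - 25; no integer root y with |y| ≤ 4.
  x = 1: f_y(1, y) = -3*y**2 + 18*y - 28; no integer root y with |y| ≤ 4.
  x = 2: f_y(2, y) = -3*y**2 + 20*y - 33; vanishes at y ∈ {3}. (2, 3): f_x = 0, f = 0 — SINGULAR.
  x = 3: f_y(3, y) = -3*y**2 + 22*y - 40; vanishes at y ∈ {4}. (3, 4): f_x = -10 ≠ 0.
  x = 4: f_y(4, y) = -3*y**2 + 24*y - 49; no integer root y with |y| ≤ 4.
Only singular point on the grid: (2, 3).
Classify: substitute x = 2 + u, y = 3 + v and expand: f = -3*u**3 - u**2*v + u*v**2 - v**3 + v**2.
No constant or linear terms (consistent with a singular point). Quadratic part: v**2. Cubic part: -3*u**3 - u**2*v + u*v**2 - v**3.
The quadratic part v**2 is a perfect square, so there is a single (double) tangent line v = 0, i.e. y = 3. Restricting the cubic part to that line (v = 0) leaves -3*u**3 ≠ 0, so f is not divisible by v and the branch is v² ≈ 3*u**3 to lowest order — this is a cusp.
Classification: cusp.


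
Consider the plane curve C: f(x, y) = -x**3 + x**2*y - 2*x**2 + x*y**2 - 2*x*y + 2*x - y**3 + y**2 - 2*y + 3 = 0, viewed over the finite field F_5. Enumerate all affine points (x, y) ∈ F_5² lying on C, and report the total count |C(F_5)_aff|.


Affine F_5-points: {(0, 2), (1, 1), (2, 3), (4, 0), (4, 1), (4, 4)}; count = 6.

For each of the 25 pairs (x, y) ∈ F_5², evaluate f(x, y) mod 5. Record the zeros.
  x = 0: [0↦3, 1↦1, 2↦0, 3↦4, 4↦2]  zeros at y ∈ {2}
  x = 1: [0↦2, 1↦0, 2↦1, 3↦4, 4↦3]  zeros at y ∈ {1}
  x = 2: [0↦1, 1↦1, 2↦1, 3↦0, 4↦2]  zeros at y ∈ {3}
  x = 3: [0↦4, 1↦3, 2↦4, 3↦1, 4↦3]  zeros at y ∈ ∅
  x = 4: [0↦0, 1↦0, 2↦4, 3↦1, 4↦0]  zeros at y ∈ {0, 1, 4}
Collecting zeros: affine points = {(0, 2), (1, 1), (2, 3), (4, 0), (4, 1), (4, 4)}.
Total count |C(F_5)_aff| = 6.


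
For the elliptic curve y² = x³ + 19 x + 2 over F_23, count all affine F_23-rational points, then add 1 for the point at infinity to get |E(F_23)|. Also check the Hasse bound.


Affine points = {(0, 5), (0, 18), (2, 5), (2, 18), (4, 2), (4, 21), (7, 8), (7, 15), (11, 1), (11, 22), (12, 7), (12, 16), (13, 10), (13, 13), (16, 3), (16, 20), (18, 9), (18, 14), (19, 0), (21, 5), (21, 18)}; affine count = 21; |E(F_23)| = 22.

Discriminant check: Δ ∝ 4a³ + 27b² = 4·19³ + 27·2² = 4·6859 + 27·4 ≡ 13 (mod 23). Nonzero ⇒ E is nonsingular.
For each x ∈ F_23, compute rhs = x³ + 19·x + 2 mod 23, then count y ∈ F_23 with y² ≡ rhs.
  x = 0: rhs = 2, matching y values: 5, 18 (2 points).
  x = 1: rhs = 22, matching y values: none (0 points).
  x = 2: rhs = 2, matching y values: 5, 18 (2 points).
  x = 3: rhs = 17, matching y values: none (0 points).
  x = 4: rhs = 4, matching y values: 2, 21 (2 points).
  x = 5: rhs = 15, matching y values: none (0 points).
  x = 6: rhs = 10, matching y values: none (0 points).
  x = 7: rhs = 18, matching y values: 8, 15 (2 points).
  x = 8: rhs = 22, matching y values: none (0 points).
  x = 9: rhs = 5, matching y values: none (0 points).
  x = 10: rhs = 19, matching y values: none (0 points).
  x = 11: rhs = 1, matching y values: 1, 22 (2 points).
  x = 12: rhs = 3, matching y values: 7, 16 (2 points).
  x = 13: rhs = 8, matching y values: 10, 13 (2 points).
  x = 14: rhs = 22, matching y values: none (0 points).
  x = 15: rhs = 5, matching y values: none (0 points).
  x = 16: rhs = 9, matching y values: 3, 20 (2 points).
  x = 17: rhs = 17, matching y values: none (0 points).
  x = 18: rhs = 12, matching y values: 9, 14 (2 points).
  x = 19: rhs = 0, matching y values: 0 (1 points).
  x = 20: rhs = 10, matching y values: none (0 points).
  x = 21: rhs = 2, matching y values: 5, 18 (2 points).
  x = 22: rhs = 5, matching y values: none (0 points).
Total affine count: 21.
Full point count |E(F_23)| = 21 + 1 = 22.
Hasse bound: |22 − (23+1)| = |-2| = 2 ≤ 2√23 ≈ 9.5917 ✓.


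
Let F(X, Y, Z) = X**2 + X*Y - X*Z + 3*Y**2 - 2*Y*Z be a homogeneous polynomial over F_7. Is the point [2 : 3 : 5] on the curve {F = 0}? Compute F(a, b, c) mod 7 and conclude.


F(2,3,5) ≡ 4 (mod 7); P is NOT on the curve.

Evaluate F(2, 3, 5) term-by-term (mod 7).
  X**2 ↦ 1·4·1·1 = 4
  X*Y ↦ 1·2·3·1 = 6
  -X*Z ↦ -1·2·1·5 = -10
  3*Y**2 ↦ 3·1·9·1 = 27
  -2*Y*Z ↦ -2·1·3·5 = -30
Sum: F(2, 3, 5) = (4) + (6) + (-10) + (27) + (-30) = -3.
Reducing mod 7: -3 ≡ 4 (mod 7).
Since F(a, b, c) ≡ 4 ≠ 0 (mod 7), P does NOT lie on the curve.


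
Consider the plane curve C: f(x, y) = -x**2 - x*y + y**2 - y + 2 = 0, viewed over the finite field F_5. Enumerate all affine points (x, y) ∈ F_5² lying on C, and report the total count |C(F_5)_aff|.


Affine F_5-points: {(1, 1), (3, 1), (3, 3), (4, 2), (4, 3)}; count = 5.

For each of the 25 pairs (x, y) ∈ F_5², evaluate f(x, y) mod 5. Record the zeros.
  x = 0: [0↦2, 1↦2, 2↦4, 3↦3, 4↦4]  zeros at y ∈ ∅
  x = 1: [0↦1, 1↦0, 2↦1, 3↦4, 4↦4]  zeros at y ∈ {1}
  x = 2: [0↦3, 1↦1, 2↦1, 3↦3, 4↦2]  zeros at y ∈ ∅
  x = 3: [0↦3, 1↦0, 2↦4, 3↦0, 4↦3]  zeros at y ∈ {1, 3}
  x = 4: [0↦1, 1↦2, 2↦0, 3↦0, 4↦2]  zeros at y ∈ {2, 3}
Collecting zeros: affine points = {(1, 1), (3, 1), (3, 3), (4, 2), (4, 3)}.
Total count |C(F_5)_aff| = 5.


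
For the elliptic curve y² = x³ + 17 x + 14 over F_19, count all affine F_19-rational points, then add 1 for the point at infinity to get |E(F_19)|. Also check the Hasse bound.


Affine points = {(3, 4), (3, 15), (6, 3), (6, 16), (7, 1), (7, 18), (8, 4), (8, 15), (10, 5), (10, 14), (13, 0)}; affine count = 11; |E(F_19)| = 12.

Discriminant check: Δ ∝ 4a³ + 27b² = 4·17³ + 27·14² = 4·4913 + 27·196 ≡ 16 (mod 19). Nonzero ⇒ E is nonsingular.
For each x ∈ F_19, compute rhs = x³ + 17·x + 14 mod 19, then count y ∈ F_19 with y² ≡ rhs.
  x = 0: rhs = 14, matching y values: none (0 points).
  x = 1: rhs = 13, matching y values: none (0 points).
  x = 2: rhs = 18, matching y values: none (0 points).
  x = 3: rhs = 16, matching y values: 4, 15 (2 points).
  x = 4: rhs = 13, matching y values: none (0 points).
  x = 5: rhs = 15, matching y values: none (0 points).
  x = 6: rhs = 9, matching y values: 3, 16 (2 points).
  x = 7: rhs = 1, matching y values: 1, 18 (2 points).
  x = 8: rhs = 16, matching y values: 4, 15 (2 points).
  x = 9: rhs = 3, matching y values: none (0 points).
  x = 10: rhs = 6, matching y values: 5, 14 (2 points).
  x = 11: rhs = 12, matching y values: none (0 points).
  x = 12: rhs = 8, matching y values: none (0 points).
  x = 13: rhs = 0, matching y values: 0 (1 points).
  x = 14: rhs = 13, matching y values: none (0 points).
  x = 15: rhs = 15, matching y values: none (0 points).
  x = 16: rhs = 12, matching y values: none (0 points).
  x = 17: rhs = 10, matching y values: none (0 points).
  x = 18: rhs = 15, matching y values: none (0 points).
Total affine count: 11.
Full point count |E(F_19)| = 11 + 1 = 12.
Hasse bound: |12 − (19+1)| = |-8| = 8 ≤ 2√19 ≈ 8.7178 ✓.


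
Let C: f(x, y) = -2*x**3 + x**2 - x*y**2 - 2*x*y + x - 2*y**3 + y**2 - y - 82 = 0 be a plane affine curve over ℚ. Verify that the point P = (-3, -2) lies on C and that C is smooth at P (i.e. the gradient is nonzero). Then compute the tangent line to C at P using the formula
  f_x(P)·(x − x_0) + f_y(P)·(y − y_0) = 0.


Tangent line at P: -59*x - 35*y - 247 = 0.

Step 1: f(-3, -2) = 0, so P lies on C.
Step 2: partial derivatives
  f_x(x, y) = -6*x**2 + 2*x - y**2 - 2*y + 1, f_y(x, y) = -2*x*y - 2*x - 6*y**2 + 2*y - 1.
  f_x(P) = -59, f_y(P) = -35 (gradient nonzero, so P is smooth).
Step 3: tangent line at P: -59·(x − -3) + -35·(y − -2) = 0.
Expanding: -59*x - 35*y - 247 = 0.


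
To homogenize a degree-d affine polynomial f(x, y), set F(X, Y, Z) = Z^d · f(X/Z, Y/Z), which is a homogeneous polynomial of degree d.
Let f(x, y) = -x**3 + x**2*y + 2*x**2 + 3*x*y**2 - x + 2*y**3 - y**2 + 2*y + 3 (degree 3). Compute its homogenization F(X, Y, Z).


F(X, Y, Z) = -X**3 + X**2*Y + 2*X**2*Z + 3*X*Y**2 - X*Z**2 + 2*Y**3 - Y**2*Z + 2*Y*Z**2 + 3*Z**3

deg(f) = 3.
Substitute x = X/Z, y = Y/Z into f, then multiply by Z^3.
  monomial -1·x^3·y^0 ↦ -1·X^3·Y^0·Z^0.
  monomial 1·x^2·y^1 ↦ 1·X^2·Y^1·Z^0.
  monomial 2·x^2·y^0 ↦ 2·X^2·Y^0·Z^1.
  monomial 3·x^1·y^2 ↦ 3·X^1·Y^2·Z^0.
  monomial -1·x^1·y^0 ↦ -1·X^1·Y^0·Z^2.
  monomial 2·x^0·y^3 ↦ 2·X^0·Y^3·Z^0.
  monomial -1·x^0·y^2 ↦ -1·X^0·Y^2·Z^1.
  monomial 2·x^0·y^1 ↦ 2·X^0·Y^1·Z^2.
  monomial 3·x^0·y^0 ↦ 3·X^0·Y^0·Z^3.
Collecting: F(X, Y, Z) = -X**3 + X**2*Y + 2*X**2*Z + 3*X*Y**2 - X*Z**2 + 2*Y**3 - Y**2*Z + 2*Y*Z**2 + 3*Z**3.


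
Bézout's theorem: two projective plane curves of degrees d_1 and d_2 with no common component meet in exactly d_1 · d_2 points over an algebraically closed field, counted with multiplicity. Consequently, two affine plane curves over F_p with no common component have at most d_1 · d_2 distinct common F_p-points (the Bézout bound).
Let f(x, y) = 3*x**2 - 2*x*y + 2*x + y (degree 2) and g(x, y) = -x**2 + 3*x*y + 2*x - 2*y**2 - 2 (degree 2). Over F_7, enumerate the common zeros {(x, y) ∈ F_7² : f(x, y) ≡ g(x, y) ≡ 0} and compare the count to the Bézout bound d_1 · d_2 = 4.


Common zeros: {(4, 1), (4, 5)}; count = 2; Bézout bound = 4.

deg(f) = 2, deg(g) = 2, so Bézout bound = 4.
Scan x ∈ F_7. For each x, list the y ∈ F_7 with f(x, y) ≡ 0 and those with g(x, y) ≡ 0 (mod 7); the common zeros in that column are the intersection.
  x = 0: f ≡ 0 at y ∈ {0}; g ≡ 0 at y ∈ ∅; common: ∅.
  x = 1: f ≡ 0 at y ∈ {5}; g ≡ 0 at y ∈ {1, 4}; common: ∅.
  x = 2: f ≡ 0 at y ∈ {3}; g ≡ 0 at y ∈ ∅; common: ∅.
  x = 3: f ≡ 0 at y ∈ {1}; g ≡ 0 at y ∈ ∅; common: ∅.
  x = 4: f ≡ 0 at y ∈ {0, 1, 2, 3, 4, 5, 6}; g ≡ 0 at y ∈ {1, 5}; common: {1, 5}.
  x = 5: f ≡ 0 at y ∈ {4}; g ≡ 0 at y ∈ ∅; common: ∅.
  x = 6: f ≡ 0 at y ∈ {2}; g ≡ 0 at y ∈ {4, 5}; common: ∅.
Collecting: common zeros = {(4, 1), (4, 5)}, so the count is 2.
Comparison with the Bézout bound: 2 ≤ 4 = deg(f)·deg(g), as expected for curves with no common component (the affine F_7-count falls short of the bound because intersections may lie at infinity, over extension fields, or carry multiplicity).


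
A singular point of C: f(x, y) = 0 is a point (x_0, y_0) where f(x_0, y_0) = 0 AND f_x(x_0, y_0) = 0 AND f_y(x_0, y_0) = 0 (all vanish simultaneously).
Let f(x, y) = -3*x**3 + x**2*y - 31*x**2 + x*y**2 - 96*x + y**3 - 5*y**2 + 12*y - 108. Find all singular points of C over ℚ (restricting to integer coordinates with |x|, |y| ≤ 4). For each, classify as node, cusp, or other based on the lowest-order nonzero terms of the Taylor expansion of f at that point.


Singular points: {(-3, 3)}; classification: node.

Compute partial derivatives:
  f_x = -9*x**2 + 2*x*y - 62*x + y**2 - 96.
  f_y = x**2 + 2*x*y + 3*y**2 - 10*y + 12.
Scan x_0 ∈ {−4, ..., 4}. For each x_0, f_y(x_0, y) is a polynomial in y; find its integer roots y ∈ {−4, ..., 4}, then test f_x and f at those candidates.
  x = -4: f_y(-4, y) = 3*y**2 - 18*y + 28; no integer root y with |y| ≤ 4.
  x = -3: f_y(-3, y) = 3*y**2 - 16*y + 21; vanishes at y ∈ {3}. (-3, 3): f_x = 0, f = 0 — SINGULAR.
  x = -2: f_y(-2, y) = 3*y**2 - 14*y + 16; vanishes at y ∈ {2}. (-2, 2): f_x = -12 ≠ 0.
  x = -1: f_y(-1, y) = 3*y**2 - 12*y + 13; no integer root y with |y| ≤ 4.
  x = 0: f_y(0, y) = 3*y**2 - 10*y + 12; no integer root y with |y| ≤ 4.
  x = 1: f_y(1, y) = 3*y**2 - 8*y + 13; no integer root y with |y| ≤ 4.
  x = 2: f_y(2, y) = 3*y**2 - 6*y + 16; no integer root y with |y| ≤ 4.
  x = 3: f_y(3, y) = 3*y**2 - 4*y + 21; no integer root y with |y| ≤ 4.
  x = 4: f_y(4, y) = 3*y**2 - 2*y + 28; no integer root y with |y| ≤ 4.
Only singular point on the grid: (-3, 3).
Classify: substitute x = -3 + u, y = 3 + v and expand: f = -3*u**3 + u**2*v - u**2 + u*v**2 + v**3 + v**2.
No constant or linear terms (consistent with a singular point). Quadratic part: -u**2 + v**2. Cubic part: -3*u**3 + u**2*v + u*v**2 + v**3.
The quadratic part v**2 - u**2 = (v − u)(v + u) splits into two distinct linear factors, so there are two distinct tangent lines y − 3 = ±(x − -3) — this is a node (ordinary double point).
Classification: node.


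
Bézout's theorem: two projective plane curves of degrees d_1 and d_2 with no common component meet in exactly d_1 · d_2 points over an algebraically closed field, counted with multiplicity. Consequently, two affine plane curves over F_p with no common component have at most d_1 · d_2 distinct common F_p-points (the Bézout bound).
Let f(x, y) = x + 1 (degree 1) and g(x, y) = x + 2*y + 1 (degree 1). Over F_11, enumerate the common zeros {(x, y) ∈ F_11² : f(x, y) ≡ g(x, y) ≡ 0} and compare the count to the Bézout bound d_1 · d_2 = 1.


Common zeros: {(10, 0)}; count = 1; Bézout bound = 1.

deg(f) = 1, deg(g) = 1, so Bézout bound = 1.
Scan x ∈ F_11. For each x, list the y ∈ F_11 with f(x, y) ≡ 0 and those with g(x, y) ≡ 0 (mod 11); the common zeros in that column are the intersection.
  x = 0: f ≡ 0 at y ∈ ∅; g ≡ 0 at y ∈ {5}; common: ∅.
  x = 1: f ≡ 0 at y ∈ ∅; g ≡ 0 at y ∈ {10}; common: ∅.
  x = 2: f ≡ 0 at y ∈ ∅; g ≡ 0 at y ∈ {4}; common: ∅.
  x = 3: f ≡ 0 at y ∈ ∅; g ≡ 0 at y ∈ {9}; common: ∅.
  x = 4: f ≡ 0 at y ∈ ∅; g ≡ 0 at y ∈ {3}; common: ∅.
  x = 5: f ≡ 0 at y ∈ ∅; g ≡ 0 at y ∈ {8}; common: ∅.
  x = 6: f ≡ 0 at y ∈ ∅; g ≡ 0 at y ∈ {2}; common: ∅.
  x = 7: f ≡ 0 at y ∈ ∅; g ≡ 0 at y ∈ {7}; common: ∅.
  x = 8: f ≡ 0 at y ∈ ∅; g ≡ 0 at y ∈ {1}; common: ∅.
  x = 9: f ≡ 0 at y ∈ ∅; g ≡ 0 at y ∈ {6}; common: ∅.
  x = 10: f ≡ 0 at y ∈ {0, 1, 2, 3, 4, 5, 6, 7, 8, 9, 10}; g ≡ 0 at y ∈ {0}; common: {0}.
Collecting: common zeros = {(10, 0)}, so the count is 1.
Comparison with the Bézout bound: 1 ≤ 1 = deg(f)·deg(g), as expected for curves with no common component (the bound is attained).


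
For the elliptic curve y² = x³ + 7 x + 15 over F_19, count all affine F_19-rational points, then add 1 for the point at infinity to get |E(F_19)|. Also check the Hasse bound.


Affine points = {(1, 2), (1, 17), (3, 5), (3, 14), (5, 2), (5, 17), (6, 8), (6, 11), (9, 3), (9, 16), (11, 6), (11, 13), (13, 2), (13, 17), (14, 8), (14, 11), (16, 9), (16, 10), (18, 8), (18, 11)}; affine count = 20; |E(F_19)| = 21.

Discriminant check: Δ ∝ 4a³ + 27b² = 4·7³ + 27·15² = 4·343 + 27·225 ≡ 18 (mod 19). Nonzero ⇒ E is nonsingular.
For each x ∈ F_19, compute rhs = x³ + 7·x + 15 mod 19, then count y ∈ F_19 with y² ≡ rhs.
  x = 0: rhs = 15, matching y values: none (0 points).
  x = 1: rhs = 4, matching y values: 2, 17 (2 points).
  x = 2: rhs = 18, matching y values: none (0 points).
  x = 3: rhs = 6, matching y values: 5, 14 (2 points).
  x = 4: rhs = 12, matching y values: none (0 points).
  x = 5: rhs = 4, matching y values: 2, 17 (2 points).
  x = 6: rhs = 7, matching y values: 8, 11 (2 points).
  x = 7: rhs = 8, matching y values: none (0 points).
  x = 8: rhs = 13, matching y values: none (0 points).
  x = 9: rhs = 9, matching y values: 3, 16 (2 points).
  x = 10: rhs = 2, matching y values: none (0 points).
  x = 11: rhs = 17, matching y values: 6, 13 (2 points).
  x = 12: rhs = 3, matching y values: none (0 points).
  x = 13: rhs = 4, matching y values: 2, 17 (2 points).
  x = 14: rhs = 7, matching y values: 8, 11 (2 points).
  x = 15: rhs = 18, matching y values: none (0 points).
  x = 16: rhs = 5, matching y values: 9, 10 (2 points).
  x = 17: rhs = 12, matching y values: none (0 points).
  x = 18: rhs = 7, matching y values: 8, 11 (2 points).
Total affine count: 20.
Full point count |E(F_19)| = 20 + 1 = 21.
Hasse bound: |21 − (19+1)| = |1| = 1 ≤ 2√19 ≈ 8.7178 ✓.


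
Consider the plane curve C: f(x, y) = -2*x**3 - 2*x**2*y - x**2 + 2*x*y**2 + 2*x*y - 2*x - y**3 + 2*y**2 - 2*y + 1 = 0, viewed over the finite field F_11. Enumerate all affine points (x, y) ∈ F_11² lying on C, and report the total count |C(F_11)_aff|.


Affine F_11-points: {(0, 1), (1, 2), (1, 6), (1, 7), (3, 9), (4, 8), (5, 5), (6, 1), (7, 0), (7, 8), (8, 8), (9, 1), (10, 10)}; count = 13.

For each of the 121 pairs (x, y) ∈ F_11², evaluate f(x, y) mod 11. Record the zeros.
  x = 0: [0↦1, 1↦0, 2↦8, 3↦8, 4↦5, 5↦4, 6↦10, 7↦6, 8↦8, 9↦10, 10↦6]  zeros at y ∈ {1}
  x = 1: [0↦7, 1↦8, 2↦0, 3↦10, 4↦10, 5↦5, 6↦0, 7↦0, 8↦10, 9↦2, 10↦3]  zeros at y ∈ {2, 6, 7}
  x = 2: [0↦10, 1↦9, 2↦3, 3↦8, 4↦7, 5↦5, 6↦7, 7↦7, 8↦10, 9↦10, 10↦1]  zeros at y ∈ ∅
  x = 3: [0↦9, 1↦2, 2↦5, 3↦1, 4↦6, 5↦3, 6↦8, 7↦4, 8↦7, 9↦0, 10↦10]  zeros at y ∈ {9}
  x = 4: [0↦3, 1↦8, 2↦5, 3↦10, 4↦6, 5↦9, 6↦2, 7↦1, 8↦0, 9↦4, 10↦7]  zeros at y ∈ {8}
  x = 5: [0↦2, 1↦4, 2↦2, 3↦1, 4↦6, 5↦0, 6↦10, 7↦8, 8↦10, 9↦10, 10↦2]  zeros at y ∈ {5}
  x = 6: [0↦5, 1↦0, 2↦6, 3↦6, 4↦5, 5↦8, 6↦9, 7↦2, 8↦3, 9↦6, 10↦5]  zeros at y ∈ {1}
  x = 7: [0↦0, 1↦6, 2↦5, 3↦2, 4↦2, 5↦10, 6↦9, 7↦4, 8↦0, 9↦2, 10↦4]  zeros at y ∈ {0, 8}
  x = 8: [0↦8, 1↦10, 2↦9, 3↦10, 4↦7, 5↦5, 6↦9, 7↦2, 8↦0, 9↦8, 10↦9]  zeros at y ∈ {8}
  x = 9: [0↦6, 1↦0, 2↦6, 3↦7, 4↦8, 5↦3, 6↦8, 7↦6, 8↦2, 9↦1, 10↦8]  zeros at y ∈ {1}
  x = 10: [0↦4, 1↦8, 2↦6, 3↦3, 4↦4, 5↦3, 6↦5, 7↦4, 8↦5, 9↦2, 10↦0]  zeros at y ∈ {10}
Collecting zeros: affine points = {(0, 1), (1, 2), (1, 6), (1, 7), (3, 9), (4, 8), (5, 5), (6, 1), (7, 0), (7, 8), (8, 8), (9, 1), (10, 10)}.
Total count |C(F_11)_aff| = 13.


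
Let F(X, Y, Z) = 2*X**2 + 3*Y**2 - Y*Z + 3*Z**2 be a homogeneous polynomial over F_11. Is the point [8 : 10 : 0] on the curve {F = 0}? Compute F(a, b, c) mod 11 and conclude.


F(8,10,0) ≡ 10 (mod 11); P is NOT on the curve.

Evaluate F(8, 10, 0) term-by-term (mod 11).
  2*X**2 ↦ 2·64·1·1 = 128
  3*Y**2 ↦ 3·1·100·1 = 300
  -Y*Z ↦ -1·1·10·0 = 0
  3*Z**2 ↦ 3·1·1·0 = 0
Sum: F(8, 10, 0) = (128) + (300) + (0) + (0) = 428.
Reducing mod 11: 428 ≡ 10 (mod 11).
Since F(a, b, c) ≡ 10 ≠ 0 (mod 11), P does NOT lie on the curve.


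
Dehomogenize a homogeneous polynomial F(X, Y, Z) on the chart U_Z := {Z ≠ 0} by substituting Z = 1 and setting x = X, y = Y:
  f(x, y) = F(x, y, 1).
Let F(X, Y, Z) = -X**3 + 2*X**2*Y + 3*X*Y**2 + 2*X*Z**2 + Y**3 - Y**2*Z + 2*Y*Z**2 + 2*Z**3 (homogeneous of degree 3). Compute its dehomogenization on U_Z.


f(x, y) = -x**3 + 2*x**2*y + 3*x*y**2 + 2*x + y**3 - y**2 + 2*y + 2

On U_Z we set Z = 1. Each monomial c·X^i·Y^j·Z^k in F becomes c·x^i·y^j·1^k = c·x^i·y^j.
Substituting Z = 1: F(X, Y, 1) = -x**3 + 2*x**2*y + 3*x*y**2 + 2*x + y**3 - y**2 + 2*y + 2.
Note: deg(f) ≤ deg(F) = 3; strict inequality happens when F is divisible by Z (lost terms).


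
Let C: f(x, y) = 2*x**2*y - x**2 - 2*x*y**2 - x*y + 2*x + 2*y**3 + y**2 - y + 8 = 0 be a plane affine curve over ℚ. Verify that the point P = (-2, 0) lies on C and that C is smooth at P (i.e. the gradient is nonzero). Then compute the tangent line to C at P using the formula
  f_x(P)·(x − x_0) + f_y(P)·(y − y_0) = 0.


Tangent line at P: 6*x + 9*y + 12 = 0.

Step 1: f(-2, 0) = 0, so P lies on C.
Step 2: partial derivatives
  f_x(x, y) = 4*x*y - 2*x - 2*y**2 - y + 2, f_y(x, y) = 2*x**2 - 4*x*y - x + 6*y**2 + 2*y - 1.
  f_x(P) = 6, f_y(P) = 9 (gradient nonzero, so P is smooth).
Step 3: tangent line at P: 6·(x − -2) + 9·(y − 0) = 0.
Expanding: 6*x + 9*y + 12 = 0.


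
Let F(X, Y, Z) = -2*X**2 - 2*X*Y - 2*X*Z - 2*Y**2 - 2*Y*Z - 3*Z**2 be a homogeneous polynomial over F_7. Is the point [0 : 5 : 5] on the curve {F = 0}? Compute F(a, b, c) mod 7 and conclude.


F(0,5,5) ≡ 0 (mod 7); P is on the curve.

Evaluate F(0, 5, 5) term-by-term (mod 7).
  -2*X**2 ↦ -2·0·1·1 = 0
  -2*X*Y ↦ -2·0·5·1 = 0
  -2*X*Z ↦ -2·0·1·5 = 0
  -2*Y**2 ↦ -2·1·25·1 = -50
  -2*Y*Z ↦ -2·1·5·5 = -50
  -3*Z**2 ↦ -3·1·1·25 = -75
Sum: F(0, 5, 5) = (0) + (0) + (0) + (-50) + (-50) + (-75) = -175.
Reducing mod 7: -175 ≡ 0 (mod 7).
Since F(a, b, c) ≡ 0 (mod 7), P lies on the curve.


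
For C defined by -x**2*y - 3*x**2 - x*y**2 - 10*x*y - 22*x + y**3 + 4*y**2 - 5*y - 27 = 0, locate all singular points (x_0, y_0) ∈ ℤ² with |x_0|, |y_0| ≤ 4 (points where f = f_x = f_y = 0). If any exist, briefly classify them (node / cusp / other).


Singular points: {(-3, -2)}; classification: node.

Compute partial derivatives:
  f_x = -2*x*y - 6*x - y**2 - 10*y - 22.
  f_y = -x**2 - 2*x*y - 10*x + 3*y**2 + 8*y - 5.
Scan x_0 ∈ {−4, ..., 4}. For each x_0, f_y(x_0, y) is a polynomial in y; find its integer roots y ∈ {−4, ..., 4}, then test f_x and f at those candidates.
  x = -4: f_y(-4, y) = 3*y**2 + 16*y + 19; no integer root y with |y| ≤ 4.
  x = -3: f_y(-3, y) = 3*y**2 + 14*y + 16; vanishes at y ∈ {-2}. (-3, -2): f_x = 0, f = 0 — SINGULAR.
  x = -2: f_y(-2, y) = 3*y**2 + 12*y + 11; no integer root y with |y| ≤ 4.
  x = -1: f_y(-1, y) = 3*y**2 + 10*y + 4; no integer root y with |y| ≤ 4.
  x = 0: f_y(0, y) = 3*y**2 + 8*y - 5; no integer root y with |y| ≤ 4.
  x = 1: f_y(1, y) = 3*y**2 + 6*y - 16; no integer root y with |y| ≤ 4.
  x = 2: f_y(2, y) = 3*y**2 + 4*y - 29; no integer root y with |y| ≤ 4.
  x = 3: f_y(3, y) = 3*y**2 + 2*y - 44; no integer root y with |y| ≤ 4.
  x = 4: f_y(4, y) = 3*y**2 - 61; no integer root y with |y| ≤ 4.
Only singular point on the grid: (-3, -2).
Classify: substitute x = -3 + u, y = -2 + v and expand: f = -u**2*v - u**2 - u*v**2 + v**3 + v**2.
No constant or linear terms (consistent with a singular point). Quadratic part: -u**2 + v**2. Cubic part: -u**2*v - u*v**2 + v**3.
The quadratic part v**2 - u**2 = (v − u)(v + u) splits into two distinct linear factors, so there are two distinct tangent lines y − -2 = ±(x − -3) — this is a node (ordinary double point).
Classification: node.


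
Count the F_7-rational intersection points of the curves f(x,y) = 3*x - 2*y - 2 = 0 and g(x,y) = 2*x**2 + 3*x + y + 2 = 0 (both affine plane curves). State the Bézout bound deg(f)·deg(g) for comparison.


Common zeros: {(5, 3)}; count = 1; Bézout bound = 2.

deg(f) = 1, deg(g) = 2, so Bézout bound = 2.
Scan x ∈ F_7. For each x, list the y ∈ F_7 with f(x, y) ≡ 0 and those with g(x, y) ≡ 0 (mod 7); the common zeros in that column are the intersection.
  x = 0: f ≡ 0 at y ∈ {6}; g ≡ 0 at y ∈ {5}; common: ∅.
  x = 1: f ≡ 0 at y ∈ {4}; g ≡ 0 at y ∈ {0}; common: ∅.
  x = 2: f ≡ 0 at y ∈ {2}; g ≡ 0 at y ∈ {5}; common: ∅.
  x = 3: f ≡ 0 at y ∈ {0}; g ≡ 0 at y ∈ {6}; common: ∅.
  x = 4: f ≡ 0 at y ∈ {5}; g ≡ 0 at y ∈ {3}; common: ∅.
  x = 5: f ≡ 0 at y ∈ {3}; g ≡ 0 at y ∈ {3}; common: {3}.
  x = 6: f ≡ 0 at y ∈ {1}; g ≡ 0 at y ∈ {6}; common: ∅.
Collecting: common zeros = {(5, 3)}, so the count is 1.
Comparison with the Bézout bound: 1 ≤ 2 = deg(f)·deg(g), as expected for curves with no common component (the affine F_7-count falls short of the bound because intersections may lie at infinity, over extension fields, or carry multiplicity).


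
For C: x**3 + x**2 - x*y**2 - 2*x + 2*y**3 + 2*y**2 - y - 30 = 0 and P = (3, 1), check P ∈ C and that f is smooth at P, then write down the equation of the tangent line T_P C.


Tangent line at P: 30*x + 3*y - 93 = 0.

Step 1: f(3, 1) = 0, so P lies on C.
Step 2: partial derivatives
  f_x(x, y) = 3*x**2 + 2*x - y**2 - 2, f_y(x, y) = -2*x*y + 6*y**2 + 4*y - 1.
  f_x(P) = 30, f_y(P) = 3 (gradient nonzero, so P is smooth).
Step 3: tangent line at P: 30·(x − 3) + 3·(y − 1) = 0.
Expanding: 30*x + 3*y - 93 = 0.


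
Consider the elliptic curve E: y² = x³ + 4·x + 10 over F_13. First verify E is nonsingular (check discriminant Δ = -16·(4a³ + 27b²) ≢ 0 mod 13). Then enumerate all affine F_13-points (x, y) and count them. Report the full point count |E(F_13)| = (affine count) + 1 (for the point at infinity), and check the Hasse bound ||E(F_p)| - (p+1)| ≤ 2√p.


Affine points = {(0, 6), (0, 7), (2, 0), (3, 6), (3, 7), (4, 5), (4, 8), (5, 5), (5, 8), (6, 4), (6, 9), (7, 2), (7, 11), (10, 6), (10, 7)}; affine count = 15; |E(F_13)| = 16.

Discriminant check: Δ ∝ 4a³ + 27b² = 4·4³ + 27·10² = 4·64 + 27·100 ≡ 5 (mod 13). Nonzero ⇒ E is nonsingular.
For each x ∈ F_13, compute rhs = x³ + 4·x + 10 mod 13, then count y ∈ F_13 with y² ≡ rhs.
  x = 0: rhs = 10, matching y values: 6, 7 (2 points).
  x = 1: rhs = 2, matching y values: none (0 points).
  x = 2: rhs = 0, matching y values: 0 (1 points).
  x = 3: rhs = 10, matching y values: 6, 7 (2 points).
  x = 4: rhs = 12, matching y values: 5, 8 (2 points).
  x = 5: rhs = 12, matching y values: 5, 8 (2 points).
  x = 6: rhs = 3, matching y values: 4, 9 (2 points).
  x = 7: rhs = 4, matching y values: 2, 11 (2 points).
  x = 8: rhs = 8, matching y values: none (0 points).
  x = 9: rhs = 8, matching y values: none (0 points).
  x = 10: rhs = 10, matching y values: 6, 7 (2 points).
  x = 11: rhs = 7, matching y values: none (0 points).
  x = 12: rhs = 5, matching y values: none (0 points).
Total affine count: 15.
Full point count |E(F_13)| = 15 + 1 = 16.
Hasse bound: |16 − (13+1)| = |2| = 2 ≤ 2√13 ≈ 7.2111 ✓.


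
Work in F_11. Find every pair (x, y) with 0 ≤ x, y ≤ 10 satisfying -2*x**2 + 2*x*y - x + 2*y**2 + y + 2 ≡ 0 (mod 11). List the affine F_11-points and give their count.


Affine F_11-points: {(2, 4), (2, 10), (3, 5), (3, 8), (4, 3), (4, 9), (7, 4), (7, 5), (10, 8), (10, 9)}; count = 10.

For each of the 121 pairs (x, y) ∈ F_11², evaluate f(x, y) mod 11. Record the zeros.
  x = 0: [0↦2, 1↦5, 2↦1, 3↦1, 4↦5, 5↦2, 6↦3, 7↦8, 8↦6, 9↦8, 10↦3]  zeros at y ∈ ∅
  x = 1: [0↦10, 1↦4, 2↦2, 3↦4, 4↦10, 5↦9, 6↦1, 7↦8, 8↦8, 9↦1, 10↦9]  zeros at y ∈ ∅
  x = 2: [0↦3, 1↦10, 2↦10, 3↦3, 4↦0, 5↦1, 6↦6, 7↦4, 8↦6, 9↦1, 10↦0]  zeros at y ∈ {4, 10}
  x = 3: [0↦3, 1↦1, 2↦3, 3↦9, 4↦8, 5↦0, 6↦7, 7↦7, 8↦0, 9↦8, 10↦9]  zeros at y ∈ {5, 8}
  x = 4: [0↦10, 1↦10, 2↦3, 3↦0, 4↦1, 5↦6, 6↦4, 7↦6, 8↦1, 9↦0, 10↦3]  zeros at y ∈ {3, 9}
  x = 5: [0↦2, 1↦4, 2↦10, 3↦9, 4↦1, 5↦8, 6↦8, 7↦1, 8↦9, 9↦10, 10↦4]  zeros at y ∈ ∅
  x = 6: [0↦1, 1↦5, 2↦2, 3↦3, 4↦8, 5↦6, 6↦8, 7↦3, 8↦2, 9↦5, 10↦1]  zeros at y ∈ ∅
  x = 7: [0↦7, 1↦2, 2↦1, 3↦4, 4↦0, 5↦0, 6↦4, 7↦1, 8↦2, 9↦7, 10↦5]  zeros at y ∈ {4, 5}
  x = 8: [0↦9, 1↦6, 2↦7, 3↦1, 4↦10, 5↦1, 6↦7, 7↦6, 8↦9, 9↦5, 10↦5]  zeros at y ∈ ∅
  x = 9: [0↦7, 1↦6, 2↦9, 3↦5, 4↦5, 5↦9, 6↦6, 7↦7, 8↦1, 9↦10, 10↦1]  zeros at y ∈ ∅
  x = 10: [0↦1, 1↦2, 2↦7, 3↦5, 4↦7, 5↦2, 6↦1, 7↦4, 8↦0, 9↦0, 10↦4]  zeros at y ∈ {8, 9}
Collecting zeros: affine points = {(2, 4), (2, 10), (3, 5), (3, 8), (4, 3), (4, 9), (7, 4), (7, 5), (10, 8), (10, 9)}.
Total count |C(F_11)_aff| = 10.


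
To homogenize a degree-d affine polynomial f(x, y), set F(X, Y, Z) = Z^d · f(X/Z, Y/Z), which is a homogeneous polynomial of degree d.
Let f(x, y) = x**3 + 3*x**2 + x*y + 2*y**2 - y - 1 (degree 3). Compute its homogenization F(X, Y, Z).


F(X, Y, Z) = X**3 + 3*X**2*Z + X*Y*Z + 2*Y**2*Z - Y*Z**2 - Z**3

deg(f) = 3.
Substitute x = X/Z, y = Y/Z into f, then multiply by Z^3.
  monomial 1·x^3·y^0 ↦ 1·X^3·Y^0·Z^0.
  monomial 3·x^2·y^0 ↦ 3·X^2·Y^0·Z^1.
  monomial 1·x^1·y^1 ↦ 1·X^1·Y^1·Z^1.
  monomial 2·x^0·y^2 ↦ 2·X^0·Y^2·Z^1.
  monomial -1·x^0·y^1 ↦ -1·X^0·Y^1·Z^2.
  monomial -1·x^0·y^0 ↦ -1·X^0·Y^0·Z^3.
Collecting: F(X, Y, Z) = X**3 + 3*X**2*Z + X*Y*Z + 2*Y**2*Z - Y*Z**2 - Z**3.


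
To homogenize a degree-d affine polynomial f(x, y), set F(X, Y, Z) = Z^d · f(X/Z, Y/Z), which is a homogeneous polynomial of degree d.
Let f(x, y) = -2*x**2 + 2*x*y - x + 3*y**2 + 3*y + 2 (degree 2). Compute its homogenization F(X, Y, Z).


F(X, Y, Z) = -2*X**2 + 2*X*Y - X*Z + 3*Y**2 + 3*Y*Z + 2*Z**2

deg(f) = 2.
Substitute x = X/Z, y = Y/Z into f, then multiply by Z^2.
  monomial -2·x^2·y^0 ↦ -2·X^2·Y^0·Z^0.
  monomial 2·x^1·y^1 ↦ 2·X^1·Y^1·Z^0.
  monomial -1·x^1·y^0 ↦ -1·X^1·Y^0·Z^1.
  monomial 3·x^0·y^2 ↦ 3·X^0·Y^2·Z^0.
  monomial 3·x^0·y^1 ↦ 3·X^0·Y^1·Z^1.
  monomial 2·x^0·y^0 ↦ 2·X^0·Y^0·Z^2.
Collecting: F(X, Y, Z) = -2*X**2 + 2*X*Y - X*Z + 3*Y**2 + 3*Y*Z + 2*Z**2.


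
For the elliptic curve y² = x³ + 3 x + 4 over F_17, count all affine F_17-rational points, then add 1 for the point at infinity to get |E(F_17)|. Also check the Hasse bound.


Affine points = {(0, 2), (0, 15), (1, 5), (1, 12), (2, 1), (2, 16), (5, 5), (5, 12), (6, 0), (8, 8), (8, 9), (11, 5), (11, 12), (12, 0), (13, 8), (13, 9), (14, 6), (14, 11), (16, 0)}; affine count = 19; |E(F_17)| = 20.

Discriminant check: Δ ∝ 4a³ + 27b² = 4·3³ + 27·4² = 4·27 + 27·16 ≡ 13 (mod 17). Nonzero ⇒ E is nonsingular.
For each x ∈ F_17, compute rhs = x³ + 3·x + 4 mod 17, then count y ∈ F_17 with y² ≡ rhs.
  x = 0: rhs = 4, matching y values: 2, 15 (2 points).
  x = 1: rhs = 8, matching y values: 5, 12 (2 points).
  x = 2: rhs = 1, matching y values: 1, 16 (2 points).
  x = 3: rhs = 6, matching y values: none (0 points).
  x = 4: rhs = 12, matching y values: none (0 points).
  x = 5: rhs = 8, matching y values: 5, 12 (2 points).
  x = 6: rhs = 0, matching y values: 0 (1 points).
  x = 7: rhs = 11, matching y values: none (0 points).
  x = 8: rhs = 13, matching y values: 8, 9 (2 points).
  x = 9: rhs = 12, matching y values: none (0 points).
  x = 10: rhs = 14, matching y values: none (0 points).
  x = 11: rhs = 8, matching y values: 5, 12 (2 points).
  x = 12: rhs = 0, matching y values: 0 (1 points).
  x = 13: rhs = 13, matching y values: 8, 9 (2 points).
  x = 14: rhs = 2, matching y values: 6, 11 (2 points).
  x = 15: rhs = 7, matching y values: none (0 points).
  x = 16: rhs = 0, matching y values: 0 (1 points).
Total affine count: 19.
Full point count |E(F_17)| = 19 + 1 = 20.
Hasse bound: |20 − (17+1)| = |2| = 2 ≤ 2√17 ≈ 8.2462 ✓.


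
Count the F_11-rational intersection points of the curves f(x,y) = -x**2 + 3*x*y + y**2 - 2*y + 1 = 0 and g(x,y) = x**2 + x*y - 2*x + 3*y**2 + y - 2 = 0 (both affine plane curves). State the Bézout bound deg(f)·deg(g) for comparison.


Common zeros: ∅; count = 0; Bézout bound = 4.

deg(f) = 2, deg(g) = 2, so Bézout bound = 4.
Scan x ∈ F_11. For each x, list the y ∈ F_11 with f(x, y) ≡ 0 and those with g(x, y) ≡ 0 (mod 11); the common zeros in that column are the intersection.
  x = 0: f ≡ 0 at y ∈ {1}; g ≡ 0 at y ∈ {8, 10}; common: ∅.
  x = 1: f ≡ 0 at y ∈ {0, 10}; g ≡ 0 at y ∈ ∅; common: ∅.
  x = 2: f ≡ 0 at y ∈ ∅; g ≡ 0 at y ∈ {5}; common: ∅.
  x = 3: f ≡ 0 at y ∈ {1, 3}; g ≡ 0 at y ∈ {7, 10}; common: ∅.
  x = 4: f ≡ 0 at y ∈ ∅; g ≡ 0 at y ∈ ∅; common: ∅.
  x = 5: f ≡ 0 at y ∈ {4, 5}; g ≡ 0 at y ∈ {1, 8}; common: ∅.
  x = 6: f ≡ 0 at y ∈ {3}; g ≡ 0 at y ∈ {0, 5}; common: ∅.
  x = 7: f ≡ 0 at y ∈ {4, 10}; g ≡ 0 at y ∈ {0, 1}; common: ∅.
  x = 8: f ≡ 0 at y ∈ ∅; g ≡ 0 at y ∈ ∅; common: ∅.
  x = 9: f ≡ 0 at y ∈ ∅; g ≡ 0 at y ∈ ∅; common: ∅.
  x = 10: f ≡ 0 at y ∈ {0, 5}; g ≡ 0 at y ∈ ∅; common: ∅.
Collecting: common zeros = ∅, so the count is 0.
Comparison with the Bézout bound: 0 ≤ 4 = deg(f)·deg(g), as expected for curves with no common component (the affine F_11-count falls short of the bound because intersections may lie at infinity, over extension fields, or carry multiplicity).


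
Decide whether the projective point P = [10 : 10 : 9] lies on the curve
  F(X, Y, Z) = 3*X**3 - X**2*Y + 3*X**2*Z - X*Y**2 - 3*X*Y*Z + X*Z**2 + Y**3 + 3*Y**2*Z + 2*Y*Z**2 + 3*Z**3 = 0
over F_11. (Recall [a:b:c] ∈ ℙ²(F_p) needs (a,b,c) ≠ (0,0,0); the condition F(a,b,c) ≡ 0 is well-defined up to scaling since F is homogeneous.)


F(10,10,9) ≡ 0 (mod 11); P is on the curve.

Evaluate F(10, 10, 9) term-by-term (mod 11).
  3*X**3 ↦ 3·1000·1·1 = 3000
  -X**2*Y ↦ -1·100·10·1 = -1000
  3*X**2*Z ↦ 3·100·1·9 = 2700
  -X*Y**2 ↦ -1·10·100·1 = -1000
  -3*X*Y*Z ↦ -3·10·10·9 = -2700
  X*Z**2 ↦ 1·10·1·81 = 810
  Y**3 ↦ 1·1·1000·1 = 1000
  3*Y**2*Z ↦ 3·1·100·9 = 2700
  2*Y*Z**2 ↦ 2·1·10·81 = 1620
  3*Z**3 ↦ 3·1·1·729 = 2187
Sum: F(10, 10, 9) = (3000) + (-1000) + (2700) + (-1000) + (-2700) + (810) + (1000) + (2700) + (1620) + (2187) = 9317.
Reducing mod 11: 9317 ≡ 0 (mod 11).
Since F(a, b, c) ≡ 0 (mod 11), P lies on the curve.


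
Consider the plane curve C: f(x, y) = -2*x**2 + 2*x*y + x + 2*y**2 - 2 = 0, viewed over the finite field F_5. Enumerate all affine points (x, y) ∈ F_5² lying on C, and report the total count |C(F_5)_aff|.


Affine F_5-points: {(0, 1), (0, 4), (2, 4), (4, 0), (4, 1)}; count = 5.

For each of the 25 pairs (x, y) ∈ F_5², evaluate f(x, y) mod 5. Record the zeros.
  x = 0: [0↦3, 1↦0, 2↦1, 3↦1, 4↦0]  zeros at y ∈ {1, 4}
  x = 1: [0↦2, 1↦1, 2↦4, 3↦1, 4↦2]  zeros at y ∈ ∅
  x = 2: [0↦2, 1↦3, 2↦3, 3↦2, 4↦0]  zeros at y ∈ {4}
  x = 3: [0↦3, 1↦1, 2↦3, 3↦4, 4↦4]  zeros at y ∈ ∅
  x = 4: [0↦0, 1↦0, 2↦4, 3↦2, 4↦4]  zeros at y ∈ {0, 1}
Collecting zeros: affine points = {(0, 1), (0, 4), (2, 4), (4, 0), (4, 1)}.
Total count |C(F_5)_aff| = 5.


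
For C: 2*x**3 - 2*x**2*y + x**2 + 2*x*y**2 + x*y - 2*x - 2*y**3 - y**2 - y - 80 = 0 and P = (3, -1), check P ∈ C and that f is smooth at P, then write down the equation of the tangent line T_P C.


Tangent line at P: 71*x - 32*y - 245 = 0.

Step 1: f(3, -1) = 0, so P lies on C.
Step 2: partial derivatives
  f_x(x, y) = 6*x**2 - 4*x*y + 2*x + 2*y**2 + y - 2, f_y(x, y) = -2*x**2 + 4*x*y + x - 6*y**2 - 2*y - 1.
  f_x(P) = 71, f_y(P) = -32 (gradient nonzero, so P is smooth).
Step 3: tangent line at P: 71·(x − 3) + -32·(y − -1) = 0.
Expanding: 71*x - 32*y - 245 = 0.
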